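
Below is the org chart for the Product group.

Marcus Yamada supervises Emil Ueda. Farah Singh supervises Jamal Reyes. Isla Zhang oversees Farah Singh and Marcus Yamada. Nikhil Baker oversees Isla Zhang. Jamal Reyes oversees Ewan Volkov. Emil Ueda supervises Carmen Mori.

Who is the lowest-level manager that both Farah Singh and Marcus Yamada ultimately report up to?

Isla Zhang

Farah Singh's chain of managers is Isla Zhang, Nikhil Baker. Marcus Yamada's chain of managers is Isla Zhang, Nikhil Baker. The first manager that appears in both chains is Isla Zhang.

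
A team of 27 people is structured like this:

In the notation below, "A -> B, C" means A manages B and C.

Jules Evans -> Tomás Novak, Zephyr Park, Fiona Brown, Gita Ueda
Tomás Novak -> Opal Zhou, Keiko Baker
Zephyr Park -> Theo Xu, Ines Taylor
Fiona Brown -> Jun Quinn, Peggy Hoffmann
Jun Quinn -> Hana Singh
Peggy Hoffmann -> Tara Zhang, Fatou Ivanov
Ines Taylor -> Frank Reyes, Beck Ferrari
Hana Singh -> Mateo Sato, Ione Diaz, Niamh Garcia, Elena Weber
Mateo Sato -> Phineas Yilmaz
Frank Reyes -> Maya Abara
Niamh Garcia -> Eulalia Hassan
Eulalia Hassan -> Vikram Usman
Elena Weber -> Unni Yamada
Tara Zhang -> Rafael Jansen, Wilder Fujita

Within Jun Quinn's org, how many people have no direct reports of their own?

4

The people in Jun Quinn's organization with no one reporting to them are Unni Yamada, Vikram Usman, Ione Diaz, Phineas Yilmaz. That is 4.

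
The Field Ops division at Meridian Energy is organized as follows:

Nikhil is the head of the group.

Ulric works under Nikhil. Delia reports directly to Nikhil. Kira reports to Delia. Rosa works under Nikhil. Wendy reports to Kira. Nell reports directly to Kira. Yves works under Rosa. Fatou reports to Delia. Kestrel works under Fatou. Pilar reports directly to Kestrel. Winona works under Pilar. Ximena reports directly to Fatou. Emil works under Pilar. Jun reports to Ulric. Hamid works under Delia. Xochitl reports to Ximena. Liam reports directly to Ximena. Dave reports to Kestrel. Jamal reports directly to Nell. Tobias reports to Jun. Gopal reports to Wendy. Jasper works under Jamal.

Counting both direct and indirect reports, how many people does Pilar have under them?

2

Pilar directly manages Winona, Emil. Winona has no reports. Emil has no reports. So Pilar's organization is 2 direct reports plus everyone under them: 1 + 1 = 2.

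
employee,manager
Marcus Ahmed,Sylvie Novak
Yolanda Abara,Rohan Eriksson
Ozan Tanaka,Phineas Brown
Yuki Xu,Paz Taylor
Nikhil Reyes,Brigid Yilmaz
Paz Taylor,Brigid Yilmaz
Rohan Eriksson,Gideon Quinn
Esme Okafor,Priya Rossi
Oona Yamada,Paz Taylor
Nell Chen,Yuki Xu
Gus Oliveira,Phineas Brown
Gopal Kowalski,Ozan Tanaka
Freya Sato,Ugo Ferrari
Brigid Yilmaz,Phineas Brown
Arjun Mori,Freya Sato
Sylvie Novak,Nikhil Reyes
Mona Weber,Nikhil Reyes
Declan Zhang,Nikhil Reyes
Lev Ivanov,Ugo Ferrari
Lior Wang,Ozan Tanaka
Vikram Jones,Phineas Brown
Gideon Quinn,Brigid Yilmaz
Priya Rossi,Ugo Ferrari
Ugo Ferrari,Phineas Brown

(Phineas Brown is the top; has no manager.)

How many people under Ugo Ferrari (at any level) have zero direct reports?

The people in Ugo Ferrari's organization with no one reporting to them are Esme Okafor, Lev Ivanov, Arjun Mori. That is 3.

3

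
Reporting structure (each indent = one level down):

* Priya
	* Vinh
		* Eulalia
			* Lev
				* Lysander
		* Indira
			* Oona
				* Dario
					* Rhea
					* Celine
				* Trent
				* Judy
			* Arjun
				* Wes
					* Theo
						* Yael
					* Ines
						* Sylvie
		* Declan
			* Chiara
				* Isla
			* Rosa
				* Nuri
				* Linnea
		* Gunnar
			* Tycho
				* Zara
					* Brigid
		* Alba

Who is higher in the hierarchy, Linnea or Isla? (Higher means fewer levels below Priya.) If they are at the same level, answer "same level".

Both Linnea and Isla are 4 levels below Priya.

same level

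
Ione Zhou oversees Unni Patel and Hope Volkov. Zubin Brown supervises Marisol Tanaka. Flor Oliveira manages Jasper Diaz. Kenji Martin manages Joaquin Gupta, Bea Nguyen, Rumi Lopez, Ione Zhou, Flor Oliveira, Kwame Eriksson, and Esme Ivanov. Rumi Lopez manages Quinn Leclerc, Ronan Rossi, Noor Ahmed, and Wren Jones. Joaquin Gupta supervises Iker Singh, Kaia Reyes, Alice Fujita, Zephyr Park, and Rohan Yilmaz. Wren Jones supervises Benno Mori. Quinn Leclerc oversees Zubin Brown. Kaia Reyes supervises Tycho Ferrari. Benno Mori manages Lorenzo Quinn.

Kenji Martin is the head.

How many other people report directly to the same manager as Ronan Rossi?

3

Ronan Rossi reports to Rumi Lopez. Rumi Lopez's other direct reports are Quinn Leclerc, Noor Ahmed, Wren Jones — 3 peers.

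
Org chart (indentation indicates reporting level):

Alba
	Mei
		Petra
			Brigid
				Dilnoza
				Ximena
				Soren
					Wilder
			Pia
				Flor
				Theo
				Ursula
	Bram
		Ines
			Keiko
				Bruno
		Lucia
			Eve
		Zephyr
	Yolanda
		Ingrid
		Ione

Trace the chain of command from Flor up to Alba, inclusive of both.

Flor -> Pia -> Petra -> Mei -> Alba

Flor reports to Pia. Pia reports to Petra. Petra reports to Mei. Mei reports to Alba. Alba is at the top.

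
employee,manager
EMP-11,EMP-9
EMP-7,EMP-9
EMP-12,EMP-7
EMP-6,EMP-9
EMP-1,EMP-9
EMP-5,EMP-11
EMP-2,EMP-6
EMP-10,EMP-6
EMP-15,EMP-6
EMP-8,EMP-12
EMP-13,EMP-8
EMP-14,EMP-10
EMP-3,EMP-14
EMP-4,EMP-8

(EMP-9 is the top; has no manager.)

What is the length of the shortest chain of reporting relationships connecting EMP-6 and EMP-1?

EMP-6 is 1 level below EMP-9, and EMP-1 is 1 level below EMP-9 (their lowest common manager). The shortest path runs up from EMP-6 to EMP-9 and back down to EMP-1: 1 + 1 = 2 links.

2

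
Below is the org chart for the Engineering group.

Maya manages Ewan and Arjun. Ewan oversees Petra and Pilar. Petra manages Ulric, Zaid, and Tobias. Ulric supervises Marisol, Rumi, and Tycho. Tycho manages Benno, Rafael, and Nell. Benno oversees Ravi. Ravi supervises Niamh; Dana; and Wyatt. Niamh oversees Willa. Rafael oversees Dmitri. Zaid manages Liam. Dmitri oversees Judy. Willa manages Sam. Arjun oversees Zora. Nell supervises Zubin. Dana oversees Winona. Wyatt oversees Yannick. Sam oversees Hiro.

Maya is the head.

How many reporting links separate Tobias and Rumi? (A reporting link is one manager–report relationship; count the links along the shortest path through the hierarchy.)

Tobias is 1 level below Petra, and Rumi is 2 levels below Petra (their lowest common manager). The shortest path runs up from Tobias to Petra and back down to Rumi: 1 + 2 = 3 links.

3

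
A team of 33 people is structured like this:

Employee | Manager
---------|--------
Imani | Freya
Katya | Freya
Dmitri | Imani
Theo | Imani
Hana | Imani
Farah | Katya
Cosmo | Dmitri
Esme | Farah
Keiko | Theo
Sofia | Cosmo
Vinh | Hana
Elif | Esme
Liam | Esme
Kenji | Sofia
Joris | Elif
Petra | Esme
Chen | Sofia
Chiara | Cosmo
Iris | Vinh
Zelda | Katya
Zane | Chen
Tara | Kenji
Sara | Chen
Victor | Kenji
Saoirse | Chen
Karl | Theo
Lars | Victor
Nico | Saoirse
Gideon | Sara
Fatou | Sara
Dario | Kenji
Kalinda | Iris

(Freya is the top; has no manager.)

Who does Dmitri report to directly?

Imani

Dmitri reports directly to Imani.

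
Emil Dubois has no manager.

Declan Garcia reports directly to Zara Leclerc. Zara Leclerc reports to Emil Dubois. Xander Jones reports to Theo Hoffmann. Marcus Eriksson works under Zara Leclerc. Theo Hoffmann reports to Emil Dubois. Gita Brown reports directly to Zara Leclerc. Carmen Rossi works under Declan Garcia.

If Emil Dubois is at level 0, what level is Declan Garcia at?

2

Chain from Declan Garcia up to Emil Dubois: Declan Garcia → Zara Leclerc → Emil Dubois. That is 2 steps up, so Declan Garcia is 2 levels below Emil Dubois.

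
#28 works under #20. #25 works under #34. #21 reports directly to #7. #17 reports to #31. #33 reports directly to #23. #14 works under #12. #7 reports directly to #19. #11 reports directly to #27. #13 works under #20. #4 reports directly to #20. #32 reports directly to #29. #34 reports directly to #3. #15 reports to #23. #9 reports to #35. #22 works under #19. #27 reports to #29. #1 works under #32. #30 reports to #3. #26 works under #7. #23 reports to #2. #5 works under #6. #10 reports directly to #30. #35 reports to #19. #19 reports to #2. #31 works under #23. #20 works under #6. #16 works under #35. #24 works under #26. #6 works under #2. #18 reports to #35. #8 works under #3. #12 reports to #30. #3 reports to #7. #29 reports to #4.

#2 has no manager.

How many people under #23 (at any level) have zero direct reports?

3

The people in #23's organization with no one reporting to them are #15, #33, #17. That is 3.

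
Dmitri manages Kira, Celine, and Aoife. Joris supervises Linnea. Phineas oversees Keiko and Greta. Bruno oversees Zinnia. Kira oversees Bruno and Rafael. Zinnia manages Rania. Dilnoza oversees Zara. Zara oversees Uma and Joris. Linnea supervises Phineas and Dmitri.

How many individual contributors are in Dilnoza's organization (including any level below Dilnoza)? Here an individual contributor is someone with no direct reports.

The people in Dilnoza's organization with no one reporting to them are Uma, Greta, Keiko, Aoife, Celine, Rafael, Rania. That is 7.

7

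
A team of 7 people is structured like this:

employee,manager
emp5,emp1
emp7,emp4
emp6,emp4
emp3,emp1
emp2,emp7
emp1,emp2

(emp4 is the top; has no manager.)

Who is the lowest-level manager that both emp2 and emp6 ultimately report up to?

emp2's chain of managers is emp7, emp4. emp6's chain of managers is emp4. The first manager that appears in both chains is emp4.

emp4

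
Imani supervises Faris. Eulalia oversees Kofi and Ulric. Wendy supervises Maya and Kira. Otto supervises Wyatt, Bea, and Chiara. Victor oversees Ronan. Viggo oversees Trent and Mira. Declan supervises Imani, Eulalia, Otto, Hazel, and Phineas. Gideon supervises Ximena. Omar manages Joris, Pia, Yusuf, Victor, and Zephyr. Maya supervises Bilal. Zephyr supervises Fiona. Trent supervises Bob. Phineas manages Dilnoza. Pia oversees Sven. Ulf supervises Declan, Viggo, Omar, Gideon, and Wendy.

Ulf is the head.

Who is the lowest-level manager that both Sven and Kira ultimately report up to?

Sven's chain of managers is Pia, Omar, Ulf. Kira's chain of managers is Wendy, Ulf. The first manager that appears in both chains is Ulf.

Ulf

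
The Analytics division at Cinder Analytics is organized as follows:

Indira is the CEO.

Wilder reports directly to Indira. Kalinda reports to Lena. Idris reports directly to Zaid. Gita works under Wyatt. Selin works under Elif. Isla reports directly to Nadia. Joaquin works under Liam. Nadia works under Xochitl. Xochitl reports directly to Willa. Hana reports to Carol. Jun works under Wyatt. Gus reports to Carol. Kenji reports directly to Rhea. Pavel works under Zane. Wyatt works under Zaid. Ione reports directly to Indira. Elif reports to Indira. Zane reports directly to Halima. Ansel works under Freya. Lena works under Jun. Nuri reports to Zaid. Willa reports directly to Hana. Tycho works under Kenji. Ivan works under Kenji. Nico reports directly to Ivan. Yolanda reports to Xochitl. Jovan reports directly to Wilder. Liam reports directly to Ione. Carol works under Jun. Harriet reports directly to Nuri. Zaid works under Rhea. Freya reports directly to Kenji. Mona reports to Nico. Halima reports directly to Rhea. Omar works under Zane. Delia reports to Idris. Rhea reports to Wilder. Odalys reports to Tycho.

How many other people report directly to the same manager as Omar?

Omar reports to Zane. Zane's other direct reports are Pavel — 1 peer.

1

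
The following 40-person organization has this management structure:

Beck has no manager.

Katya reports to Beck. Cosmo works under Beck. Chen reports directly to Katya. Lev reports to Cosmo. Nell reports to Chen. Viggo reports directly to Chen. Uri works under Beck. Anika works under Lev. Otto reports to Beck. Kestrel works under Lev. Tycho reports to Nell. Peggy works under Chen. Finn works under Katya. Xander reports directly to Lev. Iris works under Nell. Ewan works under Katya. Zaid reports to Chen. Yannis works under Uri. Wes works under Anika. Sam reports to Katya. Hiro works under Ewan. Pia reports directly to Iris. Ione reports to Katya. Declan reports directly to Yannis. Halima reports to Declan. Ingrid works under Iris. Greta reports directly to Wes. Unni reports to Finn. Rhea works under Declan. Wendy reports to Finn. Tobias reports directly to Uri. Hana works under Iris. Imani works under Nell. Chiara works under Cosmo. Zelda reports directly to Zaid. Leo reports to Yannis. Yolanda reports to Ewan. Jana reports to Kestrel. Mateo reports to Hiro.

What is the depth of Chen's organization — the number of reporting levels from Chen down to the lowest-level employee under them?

The longest chain under Chen runs Chen → Nell → Iris → Hana, which is 3 levels below Chen.

3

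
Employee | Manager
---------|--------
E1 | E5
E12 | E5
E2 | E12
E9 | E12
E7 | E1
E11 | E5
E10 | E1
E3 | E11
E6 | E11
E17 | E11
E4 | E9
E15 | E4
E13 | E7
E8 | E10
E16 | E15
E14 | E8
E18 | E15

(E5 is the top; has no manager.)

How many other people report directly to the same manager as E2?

1

E2 reports to E12. E12's other direct reports are E9 — 1 peer.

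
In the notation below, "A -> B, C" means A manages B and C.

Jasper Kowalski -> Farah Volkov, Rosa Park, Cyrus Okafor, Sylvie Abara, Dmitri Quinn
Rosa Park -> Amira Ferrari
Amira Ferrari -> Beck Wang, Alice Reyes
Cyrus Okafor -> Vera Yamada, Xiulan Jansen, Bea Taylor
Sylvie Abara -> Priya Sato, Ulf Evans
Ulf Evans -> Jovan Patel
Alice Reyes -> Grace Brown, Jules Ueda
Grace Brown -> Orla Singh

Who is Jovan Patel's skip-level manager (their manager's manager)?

Jovan Patel reports to Ulf Evans, and Ulf Evans reports to Sylvie Abara. So Jovan Patel's skip-level manager is Sylvie Abara.

Sylvie Abara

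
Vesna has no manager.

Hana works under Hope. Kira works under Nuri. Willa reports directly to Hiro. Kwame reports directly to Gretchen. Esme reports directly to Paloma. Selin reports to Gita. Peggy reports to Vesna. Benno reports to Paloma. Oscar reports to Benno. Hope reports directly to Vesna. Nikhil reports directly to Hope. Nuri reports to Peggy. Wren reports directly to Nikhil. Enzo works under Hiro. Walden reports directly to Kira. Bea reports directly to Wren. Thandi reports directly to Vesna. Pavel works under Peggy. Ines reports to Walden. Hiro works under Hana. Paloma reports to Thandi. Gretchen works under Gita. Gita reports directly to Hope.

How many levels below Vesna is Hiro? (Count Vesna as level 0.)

3

Chain from Hiro up to Vesna: Hiro → Hana → Hope → Vesna. That is 3 steps up, so Hiro is 3 levels below Vesna.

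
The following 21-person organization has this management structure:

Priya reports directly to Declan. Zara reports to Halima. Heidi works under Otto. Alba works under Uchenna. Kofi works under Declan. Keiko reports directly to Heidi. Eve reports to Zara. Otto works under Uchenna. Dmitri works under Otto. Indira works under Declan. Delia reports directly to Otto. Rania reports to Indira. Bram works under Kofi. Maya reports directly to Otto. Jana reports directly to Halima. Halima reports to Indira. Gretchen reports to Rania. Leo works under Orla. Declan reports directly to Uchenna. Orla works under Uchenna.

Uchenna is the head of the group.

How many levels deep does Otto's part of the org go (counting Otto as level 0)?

The longest chain under Otto runs Otto → Heidi → Keiko, which is 2 levels below Otto.

2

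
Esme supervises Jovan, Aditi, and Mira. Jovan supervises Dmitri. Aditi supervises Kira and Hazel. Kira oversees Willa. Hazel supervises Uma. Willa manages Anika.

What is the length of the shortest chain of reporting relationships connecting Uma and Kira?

3

Uma is 2 levels below Aditi, and Kira is 1 level below Aditi (their lowest common manager). The shortest path runs up from Uma to Aditi and back down to Kira: 2 + 1 = 3 links.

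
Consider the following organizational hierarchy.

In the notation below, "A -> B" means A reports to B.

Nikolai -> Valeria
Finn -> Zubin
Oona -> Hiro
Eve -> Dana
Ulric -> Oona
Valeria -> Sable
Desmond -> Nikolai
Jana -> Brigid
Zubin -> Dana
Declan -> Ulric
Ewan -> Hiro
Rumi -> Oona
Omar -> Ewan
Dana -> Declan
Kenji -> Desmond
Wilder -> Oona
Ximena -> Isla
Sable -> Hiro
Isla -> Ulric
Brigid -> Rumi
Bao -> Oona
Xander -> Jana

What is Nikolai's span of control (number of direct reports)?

Nikolai directly manages Desmond. That is 1 direct report.

1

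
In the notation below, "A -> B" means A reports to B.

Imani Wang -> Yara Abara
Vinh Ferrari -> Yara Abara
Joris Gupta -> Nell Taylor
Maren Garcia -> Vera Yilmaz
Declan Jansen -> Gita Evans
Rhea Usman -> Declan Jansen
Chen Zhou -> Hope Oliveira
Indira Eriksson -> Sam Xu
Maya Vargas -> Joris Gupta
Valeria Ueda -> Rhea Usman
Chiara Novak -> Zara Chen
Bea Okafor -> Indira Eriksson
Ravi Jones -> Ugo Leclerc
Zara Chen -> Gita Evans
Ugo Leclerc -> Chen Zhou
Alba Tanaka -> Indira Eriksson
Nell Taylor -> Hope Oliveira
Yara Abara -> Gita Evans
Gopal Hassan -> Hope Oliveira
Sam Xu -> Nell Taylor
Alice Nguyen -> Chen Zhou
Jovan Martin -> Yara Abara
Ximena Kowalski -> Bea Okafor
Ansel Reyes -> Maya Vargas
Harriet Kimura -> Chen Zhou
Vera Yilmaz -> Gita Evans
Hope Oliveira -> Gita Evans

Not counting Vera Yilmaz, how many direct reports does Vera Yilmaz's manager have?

4

Vera Yilmaz reports to Gita Evans. Gita Evans's other direct reports are Declan Jansen, Yara Abara, Zara Chen, Hope Oliveira — 4 peers.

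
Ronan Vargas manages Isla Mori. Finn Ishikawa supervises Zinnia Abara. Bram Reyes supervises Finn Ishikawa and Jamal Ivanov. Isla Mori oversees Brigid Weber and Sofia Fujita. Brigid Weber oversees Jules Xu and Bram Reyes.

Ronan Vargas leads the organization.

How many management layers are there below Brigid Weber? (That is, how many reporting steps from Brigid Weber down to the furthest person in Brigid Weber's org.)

The longest chain under Brigid Weber runs Brigid Weber → Bram Reyes → Finn Ishikawa → Zinnia Abara, which is 3 levels below Brigid Weber.

3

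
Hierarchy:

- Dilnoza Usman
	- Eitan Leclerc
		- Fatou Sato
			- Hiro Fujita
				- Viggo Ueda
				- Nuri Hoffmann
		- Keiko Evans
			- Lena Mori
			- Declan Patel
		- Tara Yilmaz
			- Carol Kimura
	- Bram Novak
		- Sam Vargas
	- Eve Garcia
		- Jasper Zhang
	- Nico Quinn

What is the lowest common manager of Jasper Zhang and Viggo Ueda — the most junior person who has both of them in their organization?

Dilnoza Usman

Jasper Zhang's chain of managers is Eve Garcia, Dilnoza Usman. Viggo Ueda's chain of managers is Hiro Fujita, Fatou Sato, Eitan Leclerc, Dilnoza Usman. The first manager that appears in both chains is Dilnoza Usman.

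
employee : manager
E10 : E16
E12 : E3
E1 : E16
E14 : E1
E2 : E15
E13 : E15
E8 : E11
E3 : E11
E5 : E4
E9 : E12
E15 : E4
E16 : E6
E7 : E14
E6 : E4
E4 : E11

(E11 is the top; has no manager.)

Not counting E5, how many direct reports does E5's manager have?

2

E5 reports to E4. E4's other direct reports are E15, E6 — 2 peers.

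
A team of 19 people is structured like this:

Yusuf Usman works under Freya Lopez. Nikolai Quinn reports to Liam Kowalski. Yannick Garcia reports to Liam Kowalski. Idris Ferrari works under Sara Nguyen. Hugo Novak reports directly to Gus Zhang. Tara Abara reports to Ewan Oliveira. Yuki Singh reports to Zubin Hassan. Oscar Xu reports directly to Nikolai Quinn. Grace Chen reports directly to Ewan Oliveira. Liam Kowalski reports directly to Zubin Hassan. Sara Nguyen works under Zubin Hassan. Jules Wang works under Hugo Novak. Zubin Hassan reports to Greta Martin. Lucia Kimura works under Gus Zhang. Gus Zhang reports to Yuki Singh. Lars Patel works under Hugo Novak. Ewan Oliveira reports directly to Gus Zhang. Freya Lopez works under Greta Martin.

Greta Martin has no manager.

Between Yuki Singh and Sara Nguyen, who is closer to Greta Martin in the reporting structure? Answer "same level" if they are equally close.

Both Yuki Singh and Sara Nguyen are 2 levels below Greta Martin.

same level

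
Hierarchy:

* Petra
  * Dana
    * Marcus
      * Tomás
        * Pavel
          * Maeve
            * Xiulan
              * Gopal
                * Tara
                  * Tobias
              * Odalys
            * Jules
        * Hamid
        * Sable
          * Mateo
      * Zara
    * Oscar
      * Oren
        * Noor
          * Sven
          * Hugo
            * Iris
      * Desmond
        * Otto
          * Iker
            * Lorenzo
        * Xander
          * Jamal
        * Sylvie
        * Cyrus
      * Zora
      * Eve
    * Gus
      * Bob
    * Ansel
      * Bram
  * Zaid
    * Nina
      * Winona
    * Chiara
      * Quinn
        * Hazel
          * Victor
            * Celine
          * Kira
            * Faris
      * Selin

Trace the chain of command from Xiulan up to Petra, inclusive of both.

Xiulan reports to Maeve. Maeve reports to Pavel. Pavel reports to Tomás. Tomás reports to Marcus. Marcus reports to Dana. Dana reports to Petra. Petra is at the top.

Xiulan -> Maeve -> Pavel -> Tomás -> Marcus -> Dana -> Petra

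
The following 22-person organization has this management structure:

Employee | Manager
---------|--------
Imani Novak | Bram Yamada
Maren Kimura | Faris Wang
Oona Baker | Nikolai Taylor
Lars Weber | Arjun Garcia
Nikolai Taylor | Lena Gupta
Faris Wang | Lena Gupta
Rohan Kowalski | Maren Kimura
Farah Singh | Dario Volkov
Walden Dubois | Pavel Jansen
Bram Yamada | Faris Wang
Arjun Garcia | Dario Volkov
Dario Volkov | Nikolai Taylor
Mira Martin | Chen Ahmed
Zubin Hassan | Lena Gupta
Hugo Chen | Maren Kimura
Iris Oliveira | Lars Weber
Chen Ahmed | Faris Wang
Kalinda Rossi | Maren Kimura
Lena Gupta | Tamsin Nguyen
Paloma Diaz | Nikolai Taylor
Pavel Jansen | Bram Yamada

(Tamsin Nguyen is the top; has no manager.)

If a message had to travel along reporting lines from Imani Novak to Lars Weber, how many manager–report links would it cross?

7

Imani Novak is 3 levels below Lena Gupta, and Lars Weber is 4 levels below Lena Gupta (their lowest common manager). The shortest path runs up from Imani Novak to Lena Gupta and back down to Lars Weber: 3 + 4 = 7 links.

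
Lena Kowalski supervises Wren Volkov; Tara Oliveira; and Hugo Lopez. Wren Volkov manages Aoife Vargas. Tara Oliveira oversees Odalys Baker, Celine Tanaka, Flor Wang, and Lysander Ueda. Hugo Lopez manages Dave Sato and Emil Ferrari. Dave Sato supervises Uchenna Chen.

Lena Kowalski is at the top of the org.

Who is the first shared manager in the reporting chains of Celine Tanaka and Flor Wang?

Celine Tanaka's chain of managers is Tara Oliveira, Lena Kowalski. Flor Wang's chain of managers is Tara Oliveira, Lena Kowalski. The first manager that appears in both chains is Tara Oliveira.

Tara Oliveira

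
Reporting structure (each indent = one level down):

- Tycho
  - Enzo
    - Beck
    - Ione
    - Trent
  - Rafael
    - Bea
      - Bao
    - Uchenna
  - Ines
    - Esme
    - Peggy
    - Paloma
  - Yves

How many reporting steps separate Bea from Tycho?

2

Chain from Bea up to Tycho: Bea → Rafael → Tycho. That is 2 steps up, so Bea is 2 levels below Tycho.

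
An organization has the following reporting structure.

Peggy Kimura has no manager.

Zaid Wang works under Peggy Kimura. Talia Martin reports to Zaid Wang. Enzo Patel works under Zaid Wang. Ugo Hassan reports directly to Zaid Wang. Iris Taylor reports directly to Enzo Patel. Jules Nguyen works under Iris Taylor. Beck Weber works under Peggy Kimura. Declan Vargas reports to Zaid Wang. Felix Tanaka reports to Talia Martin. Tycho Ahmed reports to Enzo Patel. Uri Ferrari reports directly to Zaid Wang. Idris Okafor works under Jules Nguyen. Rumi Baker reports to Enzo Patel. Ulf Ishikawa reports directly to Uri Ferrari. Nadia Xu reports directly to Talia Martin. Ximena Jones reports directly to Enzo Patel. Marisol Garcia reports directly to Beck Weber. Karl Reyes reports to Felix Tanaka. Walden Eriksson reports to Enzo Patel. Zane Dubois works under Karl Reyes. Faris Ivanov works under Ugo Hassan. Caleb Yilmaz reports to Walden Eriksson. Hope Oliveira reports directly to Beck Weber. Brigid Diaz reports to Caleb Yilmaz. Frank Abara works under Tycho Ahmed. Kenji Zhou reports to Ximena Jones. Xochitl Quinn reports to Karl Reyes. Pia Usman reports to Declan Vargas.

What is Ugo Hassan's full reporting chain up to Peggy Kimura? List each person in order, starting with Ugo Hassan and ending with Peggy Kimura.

Ugo Hassan reports to Zaid Wang. Zaid Wang reports to Peggy Kimura. Peggy Kimura is at the top.

Ugo Hassan -> Zaid Wang -> Peggy Kimura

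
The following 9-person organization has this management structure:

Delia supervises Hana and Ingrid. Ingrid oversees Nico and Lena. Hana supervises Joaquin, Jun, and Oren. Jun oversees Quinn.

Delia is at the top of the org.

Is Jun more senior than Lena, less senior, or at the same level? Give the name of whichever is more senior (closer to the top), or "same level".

same level

Both Jun and Lena are 2 levels below Delia.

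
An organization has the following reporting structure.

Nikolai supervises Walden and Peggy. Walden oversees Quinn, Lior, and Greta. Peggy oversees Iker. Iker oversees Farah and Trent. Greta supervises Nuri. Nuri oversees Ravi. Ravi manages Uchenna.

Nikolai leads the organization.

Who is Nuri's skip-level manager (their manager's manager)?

Walden

Nuri reports to Greta, and Greta reports to Walden. So Nuri's skip-level manager is Walden.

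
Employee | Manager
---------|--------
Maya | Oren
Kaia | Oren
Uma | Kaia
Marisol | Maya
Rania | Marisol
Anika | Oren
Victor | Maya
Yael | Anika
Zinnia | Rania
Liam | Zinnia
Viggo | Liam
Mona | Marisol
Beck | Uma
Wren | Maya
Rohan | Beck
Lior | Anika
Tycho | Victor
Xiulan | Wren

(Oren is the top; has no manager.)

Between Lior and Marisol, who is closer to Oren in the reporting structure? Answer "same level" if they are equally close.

same level

Both Lior and Marisol are 2 levels below Oren.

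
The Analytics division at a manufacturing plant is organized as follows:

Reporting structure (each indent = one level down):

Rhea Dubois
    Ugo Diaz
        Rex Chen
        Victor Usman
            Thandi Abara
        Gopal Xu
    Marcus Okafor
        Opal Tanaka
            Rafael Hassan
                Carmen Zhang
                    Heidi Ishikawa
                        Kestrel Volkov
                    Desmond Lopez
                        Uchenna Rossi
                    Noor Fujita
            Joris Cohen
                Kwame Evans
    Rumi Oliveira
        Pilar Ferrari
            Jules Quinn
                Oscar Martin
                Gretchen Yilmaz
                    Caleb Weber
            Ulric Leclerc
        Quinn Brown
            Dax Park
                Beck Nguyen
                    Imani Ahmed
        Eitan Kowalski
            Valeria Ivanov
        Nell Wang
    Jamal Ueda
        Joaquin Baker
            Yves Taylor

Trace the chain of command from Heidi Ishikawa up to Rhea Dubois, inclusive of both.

Heidi Ishikawa reports to Carmen Zhang. Carmen Zhang reports to Rafael Hassan. Rafael Hassan reports to Opal Tanaka. Opal Tanaka reports to Marcus Okafor. Marcus Okafor reports to Rhea Dubois. Rhea Dubois is at the top.

Heidi Ishikawa -> Carmen Zhang -> Rafael Hassan -> Opal Tanaka -> Marcus Okafor -> Rhea Dubois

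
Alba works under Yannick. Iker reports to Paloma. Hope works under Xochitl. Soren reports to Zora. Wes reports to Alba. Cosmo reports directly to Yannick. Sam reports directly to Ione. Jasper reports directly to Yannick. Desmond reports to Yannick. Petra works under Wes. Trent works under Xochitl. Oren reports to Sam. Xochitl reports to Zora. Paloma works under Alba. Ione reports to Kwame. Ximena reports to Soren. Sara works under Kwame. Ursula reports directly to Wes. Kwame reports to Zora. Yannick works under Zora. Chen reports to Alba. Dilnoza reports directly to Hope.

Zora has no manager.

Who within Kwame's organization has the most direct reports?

Kwame

Direct-report counts within Kwame's organization: Kwame has 2; Ione has 1; Sam has 1. The largest is 2, held by Kwame.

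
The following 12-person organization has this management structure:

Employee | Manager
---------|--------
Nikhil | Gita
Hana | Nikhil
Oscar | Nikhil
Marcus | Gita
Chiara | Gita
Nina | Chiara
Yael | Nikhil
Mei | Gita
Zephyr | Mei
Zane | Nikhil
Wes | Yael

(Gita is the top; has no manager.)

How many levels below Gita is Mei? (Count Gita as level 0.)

Chain from Mei up to Gita: Mei → Gita. That is 1 step up, so Mei is 1 level below Gita.

1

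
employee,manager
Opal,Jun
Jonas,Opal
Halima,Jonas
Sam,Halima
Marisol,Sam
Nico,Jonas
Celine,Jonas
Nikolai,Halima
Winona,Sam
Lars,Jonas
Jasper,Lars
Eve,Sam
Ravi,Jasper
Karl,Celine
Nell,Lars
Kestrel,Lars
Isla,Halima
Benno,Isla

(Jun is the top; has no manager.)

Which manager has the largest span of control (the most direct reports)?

Direct-report counts: Jun has 1; Opal has 1; Jonas has 4; Lars has 3; Jasper has 1; Celine has 1; Halima has 3; Isla has 1; Sam has 3. The largest is 4, held by Jonas.

Jonas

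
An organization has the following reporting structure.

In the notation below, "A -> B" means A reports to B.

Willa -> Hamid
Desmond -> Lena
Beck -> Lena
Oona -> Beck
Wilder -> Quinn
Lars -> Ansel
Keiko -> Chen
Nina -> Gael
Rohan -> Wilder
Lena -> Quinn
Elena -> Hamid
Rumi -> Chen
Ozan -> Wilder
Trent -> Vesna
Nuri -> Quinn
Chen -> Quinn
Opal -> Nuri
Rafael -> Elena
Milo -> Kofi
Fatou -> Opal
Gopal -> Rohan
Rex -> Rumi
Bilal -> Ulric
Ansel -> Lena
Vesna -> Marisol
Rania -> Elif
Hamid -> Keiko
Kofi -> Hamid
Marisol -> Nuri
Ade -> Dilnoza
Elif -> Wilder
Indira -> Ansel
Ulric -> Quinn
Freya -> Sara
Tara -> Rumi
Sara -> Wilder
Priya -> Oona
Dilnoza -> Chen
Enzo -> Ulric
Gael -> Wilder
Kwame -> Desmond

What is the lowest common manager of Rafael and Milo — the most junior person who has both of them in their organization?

Rafael's chain of managers is Elena, Hamid, Keiko, Chen, Quinn. Milo's chain of managers is Kofi, Hamid, Keiko, Chen, Quinn. The first manager that appears in both chains is Hamid.

Hamid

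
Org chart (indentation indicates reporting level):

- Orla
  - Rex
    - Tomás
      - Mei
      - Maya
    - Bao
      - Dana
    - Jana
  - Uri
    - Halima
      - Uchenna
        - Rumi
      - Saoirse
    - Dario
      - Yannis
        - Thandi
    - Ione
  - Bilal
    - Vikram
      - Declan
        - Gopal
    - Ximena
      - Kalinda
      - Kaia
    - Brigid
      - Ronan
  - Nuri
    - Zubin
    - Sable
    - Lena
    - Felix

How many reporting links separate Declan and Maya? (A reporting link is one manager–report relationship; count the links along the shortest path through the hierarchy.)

6

Declan is 3 levels below Orla, and Maya is 3 levels below Orla (their lowest common manager). The shortest path runs up from Declan to Orla and back down to Maya: 3 + 3 = 6 links.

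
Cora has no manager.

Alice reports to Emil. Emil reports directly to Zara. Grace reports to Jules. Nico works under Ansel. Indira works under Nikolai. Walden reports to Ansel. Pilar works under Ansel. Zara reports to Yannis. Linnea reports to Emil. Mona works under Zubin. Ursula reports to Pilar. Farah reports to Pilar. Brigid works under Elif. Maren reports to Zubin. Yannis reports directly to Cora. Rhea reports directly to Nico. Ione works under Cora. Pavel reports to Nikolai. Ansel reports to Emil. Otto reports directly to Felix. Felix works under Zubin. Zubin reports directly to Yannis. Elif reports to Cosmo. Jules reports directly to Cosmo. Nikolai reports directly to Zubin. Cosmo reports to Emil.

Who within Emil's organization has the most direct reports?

Direct-report counts within Emil's organization: Emil has 4; Cosmo has 2; Elif has 1; Jules has 1; Ansel has 3; Nico has 1; Pilar has 2. The largest is 4, held by Emil.

Emil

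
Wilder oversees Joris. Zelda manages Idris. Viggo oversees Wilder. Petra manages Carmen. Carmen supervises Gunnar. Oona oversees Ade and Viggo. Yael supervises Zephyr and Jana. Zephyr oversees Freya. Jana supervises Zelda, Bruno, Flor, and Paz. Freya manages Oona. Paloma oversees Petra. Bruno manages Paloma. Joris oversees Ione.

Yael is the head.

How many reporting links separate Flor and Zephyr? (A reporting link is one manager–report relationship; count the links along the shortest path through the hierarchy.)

Flor is 2 levels below Yael, and Zephyr is 1 level below Yael (their lowest common manager). The shortest path runs up from Flor to Yael and back down to Zephyr: 2 + 1 = 3 links.

3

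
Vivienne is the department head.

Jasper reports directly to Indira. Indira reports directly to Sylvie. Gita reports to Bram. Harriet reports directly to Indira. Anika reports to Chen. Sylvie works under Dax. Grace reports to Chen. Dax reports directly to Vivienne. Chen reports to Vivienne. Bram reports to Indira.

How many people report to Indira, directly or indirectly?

Indira directly manages Bram, Jasper, Harriet. Under Bram: Gita (1). Jasper has no reports. Harriet has no reports. So Indira's organization is 3 direct reports plus everyone under them: 2 + 1 + 1 = 4.

4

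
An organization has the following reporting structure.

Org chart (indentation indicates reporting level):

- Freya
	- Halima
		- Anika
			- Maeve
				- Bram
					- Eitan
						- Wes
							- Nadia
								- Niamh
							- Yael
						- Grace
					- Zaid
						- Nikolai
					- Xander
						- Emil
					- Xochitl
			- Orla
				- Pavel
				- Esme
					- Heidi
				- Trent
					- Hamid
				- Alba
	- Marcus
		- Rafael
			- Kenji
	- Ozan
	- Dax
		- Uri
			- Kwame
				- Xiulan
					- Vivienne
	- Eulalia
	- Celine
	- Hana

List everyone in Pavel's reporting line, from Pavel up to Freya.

Pavel reports to Orla. Orla reports to Anika. Anika reports to Halima. Halima reports to Freya. Freya is at the top.

Pavel -> Orla -> Anika -> Halima -> Freya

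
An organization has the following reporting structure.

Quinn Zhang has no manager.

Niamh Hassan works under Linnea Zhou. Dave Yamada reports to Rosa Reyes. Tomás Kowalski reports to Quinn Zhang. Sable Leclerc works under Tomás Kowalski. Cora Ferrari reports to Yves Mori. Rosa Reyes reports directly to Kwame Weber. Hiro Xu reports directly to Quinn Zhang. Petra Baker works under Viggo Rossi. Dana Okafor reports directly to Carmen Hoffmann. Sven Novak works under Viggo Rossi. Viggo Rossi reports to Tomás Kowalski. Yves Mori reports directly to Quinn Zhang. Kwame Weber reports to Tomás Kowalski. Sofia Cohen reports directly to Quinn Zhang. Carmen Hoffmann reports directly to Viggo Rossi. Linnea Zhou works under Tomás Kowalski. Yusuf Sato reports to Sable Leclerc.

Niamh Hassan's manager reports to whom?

Tomás Kowalski

Niamh Hassan reports to Linnea Zhou, and Linnea Zhou reports to Tomás Kowalski. So Niamh Hassan's skip-level manager is Tomás Kowalski.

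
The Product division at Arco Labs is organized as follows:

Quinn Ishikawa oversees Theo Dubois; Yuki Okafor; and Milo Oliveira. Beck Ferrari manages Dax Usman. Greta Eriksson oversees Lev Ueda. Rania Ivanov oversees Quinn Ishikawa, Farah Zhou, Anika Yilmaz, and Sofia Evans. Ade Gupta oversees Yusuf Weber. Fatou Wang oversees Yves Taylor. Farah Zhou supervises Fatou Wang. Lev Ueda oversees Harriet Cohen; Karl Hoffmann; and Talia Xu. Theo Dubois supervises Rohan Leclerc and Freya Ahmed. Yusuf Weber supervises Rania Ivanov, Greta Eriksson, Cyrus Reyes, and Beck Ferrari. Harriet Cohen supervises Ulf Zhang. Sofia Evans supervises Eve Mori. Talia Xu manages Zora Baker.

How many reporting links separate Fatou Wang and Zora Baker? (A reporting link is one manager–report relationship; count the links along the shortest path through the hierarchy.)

Fatou Wang is 3 levels below Yusuf Weber, and Zora Baker is 4 levels below Yusuf Weber (their lowest common manager). The shortest path runs up from Fatou Wang to Yusuf Weber and back down to Zora Baker: 3 + 4 = 7 links.

7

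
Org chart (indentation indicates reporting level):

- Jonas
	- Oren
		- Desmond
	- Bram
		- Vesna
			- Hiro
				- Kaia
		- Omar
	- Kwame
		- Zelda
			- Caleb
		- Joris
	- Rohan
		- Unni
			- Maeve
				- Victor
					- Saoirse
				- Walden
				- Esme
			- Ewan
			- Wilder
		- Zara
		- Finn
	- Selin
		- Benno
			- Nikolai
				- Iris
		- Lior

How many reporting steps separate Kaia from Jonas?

Chain from Kaia up to Jonas: Kaia → Hiro → Vesna → Bram → Jonas. That is 4 steps up, so Kaia is 4 levels below Jonas.

4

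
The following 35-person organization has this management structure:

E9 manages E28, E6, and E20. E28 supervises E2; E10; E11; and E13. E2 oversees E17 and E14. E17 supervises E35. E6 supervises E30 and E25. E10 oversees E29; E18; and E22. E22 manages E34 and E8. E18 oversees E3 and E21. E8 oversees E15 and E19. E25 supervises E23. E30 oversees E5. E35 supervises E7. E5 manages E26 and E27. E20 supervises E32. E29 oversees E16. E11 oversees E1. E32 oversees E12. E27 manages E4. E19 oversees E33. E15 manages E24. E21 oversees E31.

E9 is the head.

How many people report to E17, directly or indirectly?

E17 directly manages E35. Under E35: E7 (1). That's 2 in total.

2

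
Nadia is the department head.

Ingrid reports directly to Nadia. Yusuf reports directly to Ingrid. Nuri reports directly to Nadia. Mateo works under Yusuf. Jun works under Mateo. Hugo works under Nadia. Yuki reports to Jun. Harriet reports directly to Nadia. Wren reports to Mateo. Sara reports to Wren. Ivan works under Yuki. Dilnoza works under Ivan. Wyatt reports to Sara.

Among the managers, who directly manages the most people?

Direct-report counts: Nadia has 4; Ingrid has 1; Yusuf has 1; Mateo has 2; Wren has 1; Sara has 1; Jun has 1; Yuki has 1; Ivan has 1. The largest is 4, held by Nadia.

Nadia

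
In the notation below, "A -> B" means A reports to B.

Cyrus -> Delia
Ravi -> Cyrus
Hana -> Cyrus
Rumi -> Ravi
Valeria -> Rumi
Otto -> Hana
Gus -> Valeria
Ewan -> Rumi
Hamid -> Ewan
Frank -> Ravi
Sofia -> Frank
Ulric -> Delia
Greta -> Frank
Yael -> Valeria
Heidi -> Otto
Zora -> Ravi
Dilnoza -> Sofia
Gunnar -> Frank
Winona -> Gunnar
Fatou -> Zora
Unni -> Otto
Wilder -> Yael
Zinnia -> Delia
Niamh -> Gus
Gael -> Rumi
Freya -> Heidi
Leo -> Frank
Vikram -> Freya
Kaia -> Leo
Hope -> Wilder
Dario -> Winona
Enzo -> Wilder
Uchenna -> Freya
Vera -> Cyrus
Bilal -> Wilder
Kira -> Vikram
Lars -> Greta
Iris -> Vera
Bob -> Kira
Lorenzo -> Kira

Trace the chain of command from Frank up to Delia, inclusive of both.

Frank reports to Ravi. Ravi reports to Cyrus. Cyrus reports to Delia. Delia is at the top.

Frank -> Ravi -> Cyrus -> Delia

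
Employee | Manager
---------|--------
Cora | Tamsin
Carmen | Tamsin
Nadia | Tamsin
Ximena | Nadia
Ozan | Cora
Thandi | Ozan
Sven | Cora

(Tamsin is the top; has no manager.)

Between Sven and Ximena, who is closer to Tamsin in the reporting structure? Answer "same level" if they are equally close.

same level

Both Sven and Ximena are 2 levels below Tamsin.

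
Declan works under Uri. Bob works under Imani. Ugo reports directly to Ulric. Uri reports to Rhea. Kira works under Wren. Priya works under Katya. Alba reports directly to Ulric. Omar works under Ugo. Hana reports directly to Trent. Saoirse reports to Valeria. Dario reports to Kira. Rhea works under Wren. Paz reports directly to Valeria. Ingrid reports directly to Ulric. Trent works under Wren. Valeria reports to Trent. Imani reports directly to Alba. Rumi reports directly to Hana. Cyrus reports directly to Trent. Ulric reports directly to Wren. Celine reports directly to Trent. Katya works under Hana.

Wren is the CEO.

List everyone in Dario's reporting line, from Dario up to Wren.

Dario reports to Kira. Kira reports to Wren. Wren is at the top.

Dario -> Kira -> Wren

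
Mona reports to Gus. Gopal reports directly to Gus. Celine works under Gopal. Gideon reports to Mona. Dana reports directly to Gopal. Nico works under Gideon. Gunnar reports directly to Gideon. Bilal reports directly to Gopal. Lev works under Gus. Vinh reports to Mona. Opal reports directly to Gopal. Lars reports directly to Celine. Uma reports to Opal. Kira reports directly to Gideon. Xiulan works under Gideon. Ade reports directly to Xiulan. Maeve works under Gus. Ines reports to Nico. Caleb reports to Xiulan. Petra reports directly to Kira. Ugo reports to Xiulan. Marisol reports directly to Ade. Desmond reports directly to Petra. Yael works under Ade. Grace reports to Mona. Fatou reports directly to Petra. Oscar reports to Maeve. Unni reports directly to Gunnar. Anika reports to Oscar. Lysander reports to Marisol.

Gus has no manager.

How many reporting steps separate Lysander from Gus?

Chain from Lysander up to Gus: Lysander → Marisol → Ade → Xiulan → Gideon → Mona → Gus. That is 6 steps up, so Lysander is 6 levels below Gus.

6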